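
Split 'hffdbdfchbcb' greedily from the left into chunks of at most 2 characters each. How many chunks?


'hffdbdfchbcb' has 12 characters.
Chunking with max size 2:
  Chunk 1: 'hf' (positions 0-1)
  Chunk 2: 'fd' (positions 2-3)
  Chunk 3: 'bd' (positions 4-5)
  Chunk 4: 'fc' (positions 6-7)
  Chunk 5: 'hb' (positions 8-9)
  Chunk 6: 'cb' (positions 10-11)
Total chunks: ceil(12 / 2) = 6

6


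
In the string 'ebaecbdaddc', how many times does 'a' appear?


Scanning 'ebaecbdaddc' for 'a':
  Position 2: 'a' -> MATCH (count: 1)
  Position 7: 'a' -> MATCH (count: 2)
Total occurrences of 'a': 2

2


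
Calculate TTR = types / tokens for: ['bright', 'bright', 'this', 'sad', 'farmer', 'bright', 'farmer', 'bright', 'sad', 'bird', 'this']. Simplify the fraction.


Tokens: 11
Unique types: ('bird', 'bright', 'farmer', 'sad', 'this') = 5
TTR = 5/11
Already in lowest terms.

5/11


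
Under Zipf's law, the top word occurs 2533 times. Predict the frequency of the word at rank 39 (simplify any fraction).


Zipf's law: freq(rank) = f1 / rank
f1 = 2533, rank = 39
freq = 2533 / 39
GCD(2533, 39) = 1
Simplified: 2533/39

2533/39


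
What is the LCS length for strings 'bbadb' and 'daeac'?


DP table for LCS of 'bbadb' and 'daeac':
       d  a  e  a  c
    0  0  0  0  0  0
  b 0  0  0  0  0  0
  b 0  0  0  0  0  0
  a 0  0  1  1  1  1
  d 0  1  1  1  1  1
  b 0  1  1  1  1  1
LCS: 'a'
LCS length = 1

1


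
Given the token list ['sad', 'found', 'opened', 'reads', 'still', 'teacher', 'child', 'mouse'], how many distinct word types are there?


Listing all tokens and tracking unique types:
  Token 1: 'sad' -> NEW (unique so far: 1)
  Token 2: 'found' -> NEW (unique so far: 2)
  Token 3: 'opened' -> NEW (unique so far: 3)
  Token 4: 'reads' -> NEW (unique so far: 4)
  Token 5: 'still' -> NEW (unique so far: 5)
  Token 6: 'teacher' -> NEW (unique so far: 6)
  Token 7: 'child' -> NEW (unique so far: 7)
  Token 8: 'mouse' -> NEW (unique so far: 8)
Unique types: ('child', 'found', 'mouse', 'opened', 'reads', 'sad', 'still', 'teacher')
Vocabulary size: 8

8


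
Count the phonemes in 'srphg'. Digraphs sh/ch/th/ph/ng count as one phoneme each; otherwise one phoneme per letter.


Parsing 'srphg' greedily, digraphs first:
  's' -> consonant phoneme (phonemes so far: 1)
  'r' -> consonant phoneme (phonemes so far: 2)
  'ph' -> digraph (1 consonant phoneme) (phonemes so far: 3)
  'g' -> consonant phoneme (phonemes so far: 4)
Total phonemes: 4

4


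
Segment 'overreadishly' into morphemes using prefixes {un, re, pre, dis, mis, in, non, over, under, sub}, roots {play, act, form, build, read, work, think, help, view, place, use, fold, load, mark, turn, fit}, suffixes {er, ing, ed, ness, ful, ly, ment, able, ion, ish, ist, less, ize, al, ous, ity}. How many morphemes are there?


Segmenting 'overreadishly' against the inventory:
  'over' -> prefix (morpheme 1)
  'read' -> root (morpheme 2)
  'ish' -> suffix (morpheme 3)
  'ly' -> suffix (morpheme 4)
Total morphemes: 4

4


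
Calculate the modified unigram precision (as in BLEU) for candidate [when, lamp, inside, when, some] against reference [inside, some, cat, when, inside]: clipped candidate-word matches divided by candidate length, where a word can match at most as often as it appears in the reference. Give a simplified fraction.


Reference word counts: {'cat': 1, 'inside': 2, 'some': 1, 'when': 1}
Checking each candidate word (with clipping):
  'when' -> in reference (ref count 1, used 1/1) -> match (matches: 1)
  'lamp' -> not in reference -> no match (matches: 1)
  'inside' -> in reference (ref count 2, used 1/2) -> match (matches: 2)
  'when' -> ref count 1 already used up (1/1) -> clipped, no match (matches: 2)
  'some' -> in reference (ref count 1, used 1/1) -> match (matches: 3)
Clipped matches: 3, Candidate length: 5
Precision = 3/5

3/5


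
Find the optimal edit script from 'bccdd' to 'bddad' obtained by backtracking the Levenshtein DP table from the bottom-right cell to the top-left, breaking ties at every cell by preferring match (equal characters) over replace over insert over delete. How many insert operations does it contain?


Edit distance = 3. Backtracking from cell (5, 5) with preference match > replace > insert > delete,
then listing the resulting alignment 'bccdd' -> 'bddad' left to right:
  Step 1: keep 'b'
  Step 2: replace c->d
  Step 3: replace c->d
  Step 4: replace d->a
  Step 5: keep 'd'
Total insertions: 0

0


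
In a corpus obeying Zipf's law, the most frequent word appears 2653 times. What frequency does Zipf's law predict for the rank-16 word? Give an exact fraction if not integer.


Zipf's law: freq(rank) = f1 / rank
f1 = 2653, rank = 16
freq = 2653 / 16
GCD(2653, 16) = 1
Simplified: 2653/16

2653/16


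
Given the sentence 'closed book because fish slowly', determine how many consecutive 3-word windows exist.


Word trigrams from [5] words:
  Trigram 1: (closed book because)
  Trigram 2: (book because fish)
  Trigram 3: (because fish slowly)
Total word trigrams: 5 - 2 = 3

3


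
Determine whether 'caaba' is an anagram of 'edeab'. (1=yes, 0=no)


Sort characters of 'caaba': 'aaabc'
Sort characters of 'edeab': 'abdee'
Sorted forms differ -> they are NOT anagrams
Result: 0

0


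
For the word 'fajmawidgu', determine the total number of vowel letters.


Scanning each character of 'fajmawidgu':
  Position 1: 'f' -> consonant (running count: 0)
  Position 2: 'a' -> vowel (running count: 1)
  Position 3: 'j' -> consonant (running count: 1)
  Position 4: 'm' -> consonant (running count: 1)
  Position 5: 'a' -> vowel (running count: 2)
  Position 6: 'w' -> consonant (running count: 2)
  Position 7: 'i' -> vowel (running count: 3)
  Position 8: 'd' -> consonant (running count: 3)
  Position 9: 'g' -> consonant (running count: 3)
  Position 10: 'u' -> vowel (running count: 4)
Total vowels: 4

4


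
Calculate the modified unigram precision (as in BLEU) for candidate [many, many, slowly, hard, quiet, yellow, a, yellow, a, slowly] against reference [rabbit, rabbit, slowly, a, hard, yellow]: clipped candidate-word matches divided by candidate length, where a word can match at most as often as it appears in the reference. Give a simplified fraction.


Reference word counts: {'a': 1, 'hard': 1, 'rabbit': 2, 'slowly': 1, 'yellow': 1}
Checking each candidate word (with clipping):
  'many' -> not in reference -> no match (matches: 0)
  'many' -> not in reference -> no match (matches: 0)
  'slowly' -> in reference (ref count 1, used 1/1) -> match (matches: 1)
  'hard' -> in reference (ref count 1, used 1/1) -> match (matches: 2)
  'quiet' -> not in reference -> no match (matches: 2)
  'yellow' -> in reference (ref count 1, used 1/1) -> match (matches: 3)
  'a' -> in reference (ref count 1, used 1/1) -> match (matches: 4)
  'yellow' -> ref count 1 already used up (1/1) -> clipped, no match (matches: 4)
  'a' -> ref count 1 already used up (1/1) -> clipped, no match (matches: 4)
  'slowly' -> ref count 1 already used up (1/1) -> clipped, no match (matches: 4)
Clipped matches: 4, Candidate length: 10
Precision = 4/10 = 2/5

2/5


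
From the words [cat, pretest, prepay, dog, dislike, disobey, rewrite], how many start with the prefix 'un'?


Checking each word for prefix 'un':
  'cat' -> no (count: 0)
  'pretest' -> no (count: 0)
  'prepay' -> no (count: 0)
  'dog' -> no (count: 0)
  'dislike' -> no (count: 0)
  'disobey' -> no (count: 0)
  'rewrite' -> no (count: 0)
Total with prefix 'un': 0

0


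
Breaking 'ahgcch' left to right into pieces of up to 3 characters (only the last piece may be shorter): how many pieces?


'ahgcch' has 6 characters.
Chunking with max size 3:
  Chunk 1: 'ahg' (positions 0-2)
  Chunk 2: 'cch' (positions 3-5)
Total chunks: ceil(6 / 3) = 2

2


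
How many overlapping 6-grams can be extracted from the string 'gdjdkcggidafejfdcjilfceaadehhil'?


String 'gdjdkcggidafejfdcjilfceaadehhil' has length L = 31.
Number of overlapping n-grams = L - n + 1
Substituting: 31 - 6 + 1 = 26

26


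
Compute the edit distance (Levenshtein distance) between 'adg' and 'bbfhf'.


Building DP table for s1='adg' (len 3) and s2='bbfhf' (len 5):
       b  b  f  h  f
    0  1  2  3  4  5
  a 1  1  2  3  4  5
  d 2  2  2  3  4  5
  g 3  3  3  3  4  5
Edit distance = dp[3][5] = 5

5


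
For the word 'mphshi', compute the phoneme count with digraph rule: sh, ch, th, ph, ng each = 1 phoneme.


Parsing 'mphshi' greedily, digraphs first:
  'm' -> consonant phoneme (phonemes so far: 1)
  'ph' -> digraph (1 consonant phoneme) (phonemes so far: 2)
  'sh' -> digraph (1 consonant phoneme) (phonemes so far: 3)
  'i' -> vowel phoneme (phonemes so far: 4)
Total phonemes: 4

4


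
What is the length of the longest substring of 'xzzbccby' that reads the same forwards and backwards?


Scanning 'xzzbccby' for palindromic substrings.
Substring at positions 3-6: 'bccb'.
Check: reverse('bccb') = 'bccb' -> palindrome confirmed.
Neighbouring characters ('z' / 'y') break symmetry, so it cannot extend further.
No longer palindromic substring exists; longest length = 4

4


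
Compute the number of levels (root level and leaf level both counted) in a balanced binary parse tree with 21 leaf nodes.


In a balanced binary tree with n leaves the deepest leaf is ceil(log2(n)) edges below the root,
so counting node levels inclusive of root and leaves gives ceil(log2(n)) + 1 levels.
log2(21) = 4.3923
ceil(4.3923) = 5
levels = 5 + 1 = 6

6


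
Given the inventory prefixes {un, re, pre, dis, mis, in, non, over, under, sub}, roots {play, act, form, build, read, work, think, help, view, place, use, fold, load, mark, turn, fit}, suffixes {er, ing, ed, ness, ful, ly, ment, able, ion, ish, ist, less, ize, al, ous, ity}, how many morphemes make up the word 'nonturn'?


Segmenting 'nonturn' against the inventory:
  'non' -> prefix (morpheme 1)
  'turn' -> root (morpheme 2)
Total morphemes: 2

2


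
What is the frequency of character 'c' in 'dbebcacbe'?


Scanning 'dbebcacbe' for 'c':
  Position 4: 'c' -> MATCH (count: 1)
  Position 6: 'c' -> MATCH (count: 2)
Total occurrences of 'c': 2

2


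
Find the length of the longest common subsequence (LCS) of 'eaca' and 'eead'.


DP table for LCS of 'eaca' and 'eead':
       e  e  a  d
    0  0  0  0  0
  e 0  1  1  1  1
  a 0  1  1  2  2
  c 0  1  1  2  2
  a 0  1  1  2  2
LCS: 'ea'
LCS length = 2

2


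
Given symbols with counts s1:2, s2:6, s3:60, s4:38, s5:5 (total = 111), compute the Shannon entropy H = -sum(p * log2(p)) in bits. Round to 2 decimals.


Computing entropy H = -sum(p_i * log2(p_i)):
  s1: p = 2/111 = 0.0180, -p*log2(p) = 0.1044
  s2: p = 6/111 = 0.0541, -p*log2(p) = 0.2275
  s3: p = 60/111 = 0.5405, -p*log2(p) = 0.4797
  s4: p = 38/111 = 0.3423, -p*log2(p) = 0.5294
  s5: p = 5/111 = 0.0450, -p*log2(p) = 0.2015
H = sum of terms = 1.5425
Rounded to 2 decimals: 1.54

1.54


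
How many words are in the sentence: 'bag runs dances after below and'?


Counting words by splitting on spaces:
  Word 1: 'bag'
  Word 2: 'runs'
  Word 3: 'dances'
  Word 4: 'after'
  Word 5: 'below'
  Word 6: 'and'
Total words: 6

6


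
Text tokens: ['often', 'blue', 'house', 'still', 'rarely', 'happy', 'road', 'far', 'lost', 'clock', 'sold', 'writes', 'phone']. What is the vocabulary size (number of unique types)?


Listing all tokens and tracking unique types:
  Token 1: 'often' -> NEW (unique so far: 1)
  Token 2: 'blue' -> NEW (unique so far: 2)
  Token 3: 'house' -> NEW (unique so far: 3)
  Token 4: 'still' -> NEW (unique so far: 4)
  Token 5: 'rarely' -> NEW (unique so far: 5)
  Token 6: 'happy' -> NEW (unique so far: 6)
  Token 7: 'road' -> NEW (unique so far: 7)
  Token 8: 'far' -> NEW (unique so far: 8)
  Token 9: 'lost' -> NEW (unique so far: 9)
  Token 10: 'clock' -> NEW (unique so far: 10)
  Token 11: 'sold' -> NEW (unique so far: 11)
  Token 12: 'writes' -> NEW (unique so far: 12)
  Token 13: 'phone' -> NEW (unique so far: 13)
Unique types: ('blue', 'clock', 'far', 'happy', 'house', 'lost', 'often', 'phone', 'rarely', 'road', 'sold', 'still', 'writes')
Vocabulary size: 13

13


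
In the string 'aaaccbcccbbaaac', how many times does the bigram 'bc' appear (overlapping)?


Scanning 'aaaccbcccbbaaac' for bigram 'bc':
  Position 0: 'aa' -> no
  Position 1: 'aa' -> no
  Position 2: 'ac' -> no
  Position 3: 'cc' -> no
  Position 4: 'cb' -> no
  Position 5: 'bc' -> MATCH
  Position 6: 'cc' -> no
  Position 7: 'cc' -> no
  Position 8: 'cb' -> no
  Position 9: 'bb' -> no
  Position 10: 'ba' -> no
  Position 11: 'aa' -> no
  Position 12: 'aa' -> no
  Position 13: 'ac' -> no
Total matches: 1

1


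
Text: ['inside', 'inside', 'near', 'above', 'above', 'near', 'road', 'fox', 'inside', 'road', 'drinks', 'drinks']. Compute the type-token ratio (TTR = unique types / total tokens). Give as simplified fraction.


Tokens: 12
Unique types: ('above', 'drinks', 'fox', 'inside', 'near', 'road') = 6
TTR = 6/12
Simplify: divide both by 6 -> 1/2
TTR = 1/2

1/2


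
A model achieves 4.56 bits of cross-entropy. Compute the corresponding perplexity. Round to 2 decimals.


Perplexity formula: PP = 2^H
H = 4.56
PP = 2^4.56
Decompose: 2^4.56 = 2^4 * 2^0.56
2^4 = 16, 2^0.56 ~ 1.4742692
PP ~ 16 * 1.4742692 = 23.5883072
Rounded to 2 decimals: 23.59

23.59


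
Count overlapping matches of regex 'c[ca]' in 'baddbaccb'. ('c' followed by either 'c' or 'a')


Pattern: c[ca] means 'c' followed by either 'c' or 'a'.
Scanning 'baddbaccb' position-by-position:
  Pos 0: window 'ba' -> no
  Pos 1: window 'ad' -> no
  Pos 2: window 'dd' -> no
  Pos 3: window 'db' -> no
  Pos 4: window 'ba' -> no
  Pos 5: window 'ac' -> no
  Pos 6: window 'cc' -> MATCH
  Pos 7: window 'cb' -> no
  Pos 8: window 'b' -> no
Total matches: 1

1


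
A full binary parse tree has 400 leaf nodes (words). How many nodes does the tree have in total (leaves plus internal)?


Leaf nodes (terminals): 400
Internal nodes = n - 1 = 400 - 1 = 399
Total = leaves + internal = 400 + 399 = 799

799


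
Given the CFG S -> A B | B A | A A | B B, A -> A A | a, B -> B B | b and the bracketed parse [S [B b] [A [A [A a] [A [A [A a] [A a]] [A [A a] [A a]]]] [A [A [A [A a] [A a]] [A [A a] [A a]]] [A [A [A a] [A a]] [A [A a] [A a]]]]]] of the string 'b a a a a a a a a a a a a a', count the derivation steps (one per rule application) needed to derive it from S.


Every bracketed nonterminal node [X ...] in the tree is produced by exactly one rule application.
Reading the tree off as a leftmost derivation:
  Step 1: S  =>  B A   (applied S -> B A)
  Step 2: B A  =>  b A   (applied B -> b)
  Step 3: b A  =>  b A A   (applied A -> A A)
  Step 4: b A A  =>  b A A A   (applied A -> A A)
  Step 5: b A A A  =>  b a A A   (applied A -> a)
  Step 6: b a A A  =>  b a A A A   (applied A -> A A)
  Step 7: b a A A A  =>  b a A A A A   (applied A -> A A)
  Step 8: b a A A A A  =>  b a a A A A   (applied A -> a)
  Step 9: b a a A A A  =>  b a a a A A   (applied A -> a)
  Step 10: b a a a A A  =>  b a a a A A A   (applied A -> A A)
  Step 11: b a a a A A A  =>  b a a a a A A   (applied A -> a)
  Step 12: b a a a a A A  =>  b a a a a a A   (applied A -> a)
  Step 13: b a a a a a A  =>  b a a a a a A A   (applied A -> A A)
  Step 14: b a a a a a A A  =>  b a a a a a A A A   (applied A -> A A)
  Step 15: b a a a a a A A A  =>  b a a a a a A A A A   (applied A -> A A)
  Step 16: b a a a a a A A A A  =>  b a a a a a a A A A   (applied A -> a)
  Step 17: b a a a a a a A A A  =>  b a a a a a a a A A   (applied A -> a)
  Step 18: b a a a a a a a A A  =>  b a a a a a a a A A A   (applied A -> A A)
  Step 19: b a a a a a a a A A A  =>  b a a a a a a a a A A   (applied A -> a)
  Step 20: b a a a a a a a a A A  =>  b a a a a a a a a a A   (applied A -> a)
  Step 21: b a a a a a a a a a A  =>  b a a a a a a a a a A A   (applied A -> A A)
  Step 22: b a a a a a a a a a A A  =>  b a a a a a a a a a A A A   (applied A -> A A)
  Step 23: b a a a a a a a a a A A A  =>  b a a a a a a a a a a A A   (applied A -> a)
  Step 24: b a a a a a a a a a a A A  =>  b a a a a a a a a a a a A   (applied A -> a)
  Step 25: b a a a a a a a a a a a A  =>  b a a a a a a a a a a a A A   (applied A -> A A)
  Step 26: b a a a a a a a a a a a A A  =>  b a a a a a a a a a a a a A   (applied A -> a)
  Step 27: b a a a a a a a a a a a a A  =>  b a a a a a a a a a a a a a   (applied A -> a)
Final yield: b a a a a a a a a a a a a a
Total rewrite steps: 27

27


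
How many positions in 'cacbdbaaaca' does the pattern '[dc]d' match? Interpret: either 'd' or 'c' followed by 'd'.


Pattern: [dc]d means either 'd' or 'c' followed by 'd'.
Scanning 'cacbdbaaaca' position-by-position:
  Pos 0: window 'ca' -> no
  Pos 1: window 'ac' -> no
  Pos 2: window 'cb' -> no
  Pos 3: window 'bd' -> no
  Pos 4: window 'db' -> no
  Pos 5: window 'ba' -> no
  Pos 6: window 'aa' -> no
  Pos 7: window 'aa' -> no
  Pos 8: window 'ac' -> no
  Pos 9: window 'ca' -> no
  Pos 10: window 'a' -> no
Total matches: 0

0


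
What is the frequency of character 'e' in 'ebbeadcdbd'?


Scanning 'ebbeadcdbd' for 'e':
  Position 0: 'e' -> MATCH (count: 1)
  Position 3: 'e' -> MATCH (count: 2)
Total occurrences of 'e': 2

2


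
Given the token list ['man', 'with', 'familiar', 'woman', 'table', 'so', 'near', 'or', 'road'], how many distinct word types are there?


Listing all tokens and tracking unique types:
  Token 1: 'man' -> NEW (unique so far: 1)
  Token 2: 'with' -> NEW (unique so far: 2)
  Token 3: 'familiar' -> NEW (unique so far: 3)
  Token 4: 'woman' -> NEW (unique so far: 4)
  Token 5: 'table' -> NEW (unique so far: 5)
  Token 6: 'so' -> NEW (unique so far: 6)
  Token 7: 'near' -> NEW (unique so far: 7)
  Token 8: 'or' -> NEW (unique so far: 8)
  Token 9: 'road' -> NEW (unique so far: 9)
Unique types: ('familiar', 'man', 'near', 'or', 'road', 'so', 'table', 'with', 'woman')
Vocabulary size: 9

9


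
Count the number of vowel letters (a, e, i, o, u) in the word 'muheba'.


Scanning each character of 'muheba':
  Position 1: 'm' -> consonant (running count: 0)
  Position 2: 'u' -> vowel (running count: 1)
  Position 3: 'h' -> consonant (running count: 1)
  Position 4: 'e' -> vowel (running count: 2)
  Position 5: 'b' -> consonant (running count: 2)
  Position 6: 'a' -> vowel (running count: 3)
Total vowels: 3

3


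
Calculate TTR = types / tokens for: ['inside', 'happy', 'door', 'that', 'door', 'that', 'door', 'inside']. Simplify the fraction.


Tokens: 8
Unique types: ('door', 'happy', 'inside', 'that') = 4
TTR = 4/8
Simplify: divide both by 4 -> 1/2
TTR = 1/2

1/2


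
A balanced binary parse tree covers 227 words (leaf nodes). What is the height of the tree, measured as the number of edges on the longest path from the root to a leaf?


In a balanced binary tree with n leaves the deepest leaf is ceil(log2(n)) edges below the root.
log2(227) = 7.8265
ceil(7.8265) = 8
height (edges) = 8

8


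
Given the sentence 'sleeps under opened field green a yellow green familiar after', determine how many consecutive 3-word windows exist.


Word trigrams from [10] words:
  Trigram 1: (sleeps under opened)
  Trigram 2: (under opened field)
  Trigram 3: (opened field green)
  Trigram 4: (field green a)
  Trigram 5: (green a yellow)
  Trigram 6: (a yellow green)
  Trigram 7: (yellow green familiar)
  Trigram 8: (green familiar after)
Total word trigrams: 10 - 2 = 8

8


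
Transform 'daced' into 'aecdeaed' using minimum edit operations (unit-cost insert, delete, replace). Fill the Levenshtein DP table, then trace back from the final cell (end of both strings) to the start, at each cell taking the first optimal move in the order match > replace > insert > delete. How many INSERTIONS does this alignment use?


Edit distance = 5. Backtracking from cell (5, 8) with preference match > replace > insert > delete,
then listing the resulting alignment 'daced' -> 'aecdeaed' left to right:
  Step 1: insert 'a' [insertion #1]
  Step 2: insert 'e' [insertion #2]
  Step 3: insert 'c' [insertion #3]
  Step 4: keep 'd'
  Step 5: replace a->e
  Step 6: replace c->a
  Step 7: keep 'e'
  Step 8: keep 'd'
Total insertions: 3

3


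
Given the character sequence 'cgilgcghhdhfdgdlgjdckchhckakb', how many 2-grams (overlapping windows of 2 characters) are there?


String 'cgilgcghhdhfdgdlgjdckchhckakb' has length L = 29.
Number of overlapping n-grams = L - n + 1
Substituting: 29 - 2 + 1 = 28

28


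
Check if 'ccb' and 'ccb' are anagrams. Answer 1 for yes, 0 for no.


Sort characters of 'ccb': 'bcc'
Sort characters of 'ccb': 'bcc'
Sorted forms match -> they ARE anagrams
Result: 1

1


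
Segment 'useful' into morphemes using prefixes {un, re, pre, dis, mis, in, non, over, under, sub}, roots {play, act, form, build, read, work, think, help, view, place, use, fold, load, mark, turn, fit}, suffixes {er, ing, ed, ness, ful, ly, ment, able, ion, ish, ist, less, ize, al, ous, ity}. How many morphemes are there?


Segmenting 'useful' against the inventory:
  'use' -> root (morpheme 1)
  'ful' -> suffix (morpheme 2)
Total morphemes: 2

2


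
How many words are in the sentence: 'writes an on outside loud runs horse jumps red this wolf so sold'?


Counting words by splitting on spaces:
  Word 1: 'writes'
  Word 2: 'an'
  Word 3: 'on'
  Word 4: 'outside'
  Word 5: 'loud'
  Word 6: 'runs'
  Word 7: 'horse'
  Word 8: 'jumps'
  Word 9: 'red'
  Word 10: 'this'
  Word 11: 'wolf'
  Word 12: 'so'
  Word 13: 'sold'
Total words: 13

13


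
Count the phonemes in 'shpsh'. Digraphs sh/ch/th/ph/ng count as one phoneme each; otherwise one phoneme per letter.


Parsing 'shpsh' greedily, digraphs first:
  'sh' -> digraph (1 consonant phoneme) (phonemes so far: 1)
  'p' -> consonant phoneme (phonemes so far: 2)
  'sh' -> digraph (1 consonant phoneme) (phonemes so far: 3)
Total phonemes: 3

3


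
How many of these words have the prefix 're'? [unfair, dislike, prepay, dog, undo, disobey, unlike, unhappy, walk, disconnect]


Checking each word for prefix 're':
  'unfair' -> no (count: 0)
  'dislike' -> no (count: 0)
  'prepay' -> no (count: 0)
  'dog' -> no (count: 0)
  'undo' -> no (count: 0)
  'disobey' -> no (count: 0)
  'unlike' -> no (count: 0)
  'unhappy' -> no (count: 0)
  'walk' -> no (count: 0)
  'disconnect' -> no (count: 0)
Total with prefix 're': 0

0


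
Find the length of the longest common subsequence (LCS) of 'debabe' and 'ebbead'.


DP table for LCS of 'debabe' and 'ebbead':
       e  b  b  e  a  d
    0  0  0  0  0  0  0
  d 0  0  0  0  0  0  1
  e 0  1  1  1  1  1  1
  b 0  1  2  2  2  2  2
  a 0  1  2  2  2  3  3
  b 0  1  2  3  3  3  3
  e 0  1  2  3  4  4  4
LCS: 'ebbe'
LCS length = 4

4


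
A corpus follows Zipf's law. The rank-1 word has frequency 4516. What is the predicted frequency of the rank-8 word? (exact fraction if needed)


Zipf's law: freq(rank) = f1 / rank
f1 = 4516, rank = 8
freq = 4516 / 8
GCD(4516, 8) = 4
Simplified: 1129/2

1129/2


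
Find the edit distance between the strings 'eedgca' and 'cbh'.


Building DP table for s1='eedgca' (len 6) and s2='cbh' (len 3):
       c  b  h
    0  1  2  3
  e 1  1  2  3
  e 2  2  2  3
  d 3  3  3  3
  g 4  4  4  4
  c 5  4  5  5
  a 6  5  5  6
Edit distance = dp[6][3] = 6

6


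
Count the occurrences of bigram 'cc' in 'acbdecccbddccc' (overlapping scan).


Scanning 'acbdecccbddccc' for bigram 'cc':
  Position 0: 'ac' -> no
  Position 1: 'cb' -> no
  Position 2: 'bd' -> no
  Position 3: 'de' -> no
  Position 4: 'ec' -> no
  Position 5: 'cc' -> MATCH
  Position 6: 'cc' -> MATCH
  Position 7: 'cb' -> no
  Position 8: 'bd' -> no
  Position 9: 'dd' -> no
  Position 10: 'dc' -> no
  Position 11: 'cc' -> MATCH
  Position 12: 'cc' -> MATCH
Total matches: 4

4


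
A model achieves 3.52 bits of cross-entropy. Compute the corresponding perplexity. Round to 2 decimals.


Perplexity formula: PP = 2^H
H = 3.52
PP = 2^3.52
Decompose: 2^3.52 = 2^3 * 2^0.52
2^3 = 8, 2^0.52 ~ 1.4339552
PP ~ 8 * 1.4339552 = 11.4716416
Rounded to 2 decimals: 11.47

11.47


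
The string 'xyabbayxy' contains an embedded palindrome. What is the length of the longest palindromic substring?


Scanning 'xyabbayxy' for palindromic substrings.
Substring at positions 0-7: 'xyabbayx'.
Check: reverse('xyabbayx') = 'xyabbayx' -> palindrome confirmed.
Neighbouring characters ('-' / 'y') break symmetry, so it cannot extend further.
No longer palindromic substring exists; longest length = 8

8


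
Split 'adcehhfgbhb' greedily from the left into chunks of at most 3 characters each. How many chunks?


'adcehhfgbhb' has 11 characters.
Chunking with max size 3:
  Chunk 1: 'adc' (positions 0-2)
  Chunk 2: 'ehh' (positions 3-5)
  Chunk 3: 'fgb' (positions 6-8)
  Chunk 4: 'hb' (positions 9-10)
Total chunks: ceil(11 / 3) = 4

4


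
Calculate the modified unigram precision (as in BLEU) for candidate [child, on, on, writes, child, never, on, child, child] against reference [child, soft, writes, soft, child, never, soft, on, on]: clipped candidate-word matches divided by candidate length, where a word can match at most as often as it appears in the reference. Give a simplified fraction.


Reference word counts: {'child': 2, 'never': 1, 'on': 2, 'soft': 3, 'writes': 1}
Checking each candidate word (with clipping):
  'child' -> in reference (ref count 2, used 1/2) -> match (matches: 1)
  'on' -> in reference (ref count 2, used 1/2) -> match (matches: 2)
  'on' -> in reference (ref count 2, used 2/2) -> match (matches: 3)
  'writes' -> in reference (ref count 1, used 1/1) -> match (matches: 4)
  'child' -> in reference (ref count 2, used 2/2) -> match (matches: 5)
  'never' -> in reference (ref count 1, used 1/1) -> match (matches: 6)
  'on' -> ref count 2 already used up (2/2) -> clipped, no match (matches: 6)
  'child' -> ref count 2 already used up (2/2) -> clipped, no match (matches: 6)
  'child' -> ref count 2 already used up (2/2) -> clipped, no match (matches: 6)
Clipped matches: 6, Candidate length: 9
Precision = 6/9 = 2/3

2/3


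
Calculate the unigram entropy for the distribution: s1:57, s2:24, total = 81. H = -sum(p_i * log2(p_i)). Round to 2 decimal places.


Computing entropy H = -sum(p_i * log2(p_i)):
  s1: p = 57/81 = 0.7037, -p*log2(p) = 0.3567
  s2: p = 24/81 = 0.2963, -p*log2(p) = 0.5200
H = sum of terms = 0.8767
Rounded to 2 decimals: 0.88

0.88


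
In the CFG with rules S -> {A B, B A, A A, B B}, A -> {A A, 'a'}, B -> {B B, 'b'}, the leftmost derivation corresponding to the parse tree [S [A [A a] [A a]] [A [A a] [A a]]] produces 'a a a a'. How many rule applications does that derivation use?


Every bracketed nonterminal node [X ...] in the tree is produced by exactly one rule application.
Reading the tree off as a leftmost derivation:
  Step 1: S  =>  A A   (applied S -> A A)
  Step 2: A A  =>  A A A   (applied A -> A A)
  Step 3: A A A  =>  a A A   (applied A -> a)
  Step 4: a A A  =>  a a A   (applied A -> a)
  Step 5: a a A  =>  a a A A   (applied A -> A A)
  Step 6: a a A A  =>  a a a A   (applied A -> a)
  Step 7: a a a A  =>  a a a a   (applied A -> a)
Final yield: a a a a
Total rewrite steps: 7

7


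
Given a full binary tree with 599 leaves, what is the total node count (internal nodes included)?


Leaf nodes (terminals): 599
Internal nodes = n - 1 = 599 - 1 = 598
Total = leaves + internal = 599 + 598 = 1197

1197


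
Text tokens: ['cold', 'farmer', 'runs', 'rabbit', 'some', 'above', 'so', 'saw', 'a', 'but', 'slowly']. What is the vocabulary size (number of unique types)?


Listing all tokens and tracking unique types:
  Token 1: 'cold' -> NEW (unique so far: 1)
  Token 2: 'farmer' -> NEW (unique so far: 2)
  Token 3: 'runs' -> NEW (unique so far: 3)
  Token 4: 'rabbit' -> NEW (unique so far: 4)
  Token 5: 'some' -> NEW (unique so far: 5)
  Token 6: 'above' -> NEW (unique so far: 6)
  Token 7: 'so' -> NEW (unique so far: 7)
  Token 8: 'saw' -> NEW (unique so far: 8)
  Token 9: 'a' -> NEW (unique so far: 9)
  Token 10: 'but' -> NEW (unique so far: 10)
  Token 11: 'slowly' -> NEW (unique so far: 11)
Unique types: ('a', 'above', 'but', 'cold', 'farmer', 'rabbit', 'runs', 'saw', 'slowly', 'so', 'some')
Vocabulary size: 11

11


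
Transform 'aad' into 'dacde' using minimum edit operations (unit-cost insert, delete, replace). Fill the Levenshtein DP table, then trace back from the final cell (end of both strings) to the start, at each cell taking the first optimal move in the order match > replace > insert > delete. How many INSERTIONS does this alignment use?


Edit distance = 3. Backtracking from cell (3, 5) with preference match > replace > insert > delete,
then listing the resulting alignment 'aad' -> 'dacde' left to right:
  Step 1: insert 'd' [insertion #1]
  Step 2: keep 'a'
  Step 3: replace a->c
  Step 4: keep 'd'
  Step 5: insert 'e' [insertion #2]
Total insertions: 2

2


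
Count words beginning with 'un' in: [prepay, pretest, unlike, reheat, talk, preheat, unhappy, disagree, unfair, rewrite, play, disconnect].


Checking each word for prefix 'un':
  'prepay' -> no (count: 0)
  'pretest' -> no (count: 0)
  'unlike' -> YES, starts with 'un' (count: 1)
  'reheat' -> no (count: 1)
  'talk' -> no (count: 1)
  'preheat' -> no (count: 1)
  'unhappy' -> YES, starts with 'un' (count: 2)
  'disagree' -> no (count: 2)
  'unfair' -> YES, starts with 'un' (count: 3)
  'rewrite' -> no (count: 3)
  'play' -> no (count: 3)
  'disconnect' -> no (count: 3)
Total with prefix 'un': 3

3


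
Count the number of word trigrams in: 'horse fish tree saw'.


Word trigrams from [4] words:
  Trigram 1: (horse fish tree)
  Trigram 2: (fish tree saw)
Total word trigrams: 4 - 2 = 2

2


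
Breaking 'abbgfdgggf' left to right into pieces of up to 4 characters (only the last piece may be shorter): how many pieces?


'abbgfdgggf' has 10 characters.
Chunking with max size 4:
  Chunk 1: 'abbg' (positions 0-3)
  Chunk 2: 'fdgg' (positions 4-7)
  Chunk 3: 'gf' (positions 8-9)
Total chunks: ceil(10 / 4) = 3

3


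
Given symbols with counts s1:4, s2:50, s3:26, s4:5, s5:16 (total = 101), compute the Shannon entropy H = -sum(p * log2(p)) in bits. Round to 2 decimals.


Computing entropy H = -sum(p_i * log2(p_i)):
  s1: p = 4/101 = 0.0396, -p*log2(p) = 0.1845
  s2: p = 50/101 = 0.4950, -p*log2(p) = 0.5022
  s3: p = 26/101 = 0.2574, -p*log2(p) = 0.5040
  s4: p = 5/101 = 0.0495, -p*log2(p) = 0.2147
  s5: p = 16/101 = 0.1584, -p*log2(p) = 0.4211
H = sum of terms = 1.8265
Rounded to 2 decimals: 1.83

1.83


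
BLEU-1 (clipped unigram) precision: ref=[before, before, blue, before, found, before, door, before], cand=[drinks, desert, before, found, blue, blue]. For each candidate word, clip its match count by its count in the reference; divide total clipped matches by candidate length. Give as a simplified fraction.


Reference word counts: {'before': 5, 'blue': 1, 'door': 1, 'found': 1}
Checking each candidate word (with clipping):
  'drinks' -> not in reference -> no match (matches: 0)
  'desert' -> not in reference -> no match (matches: 0)
  'before' -> in reference (ref count 5, used 1/5) -> match (matches: 1)
  'found' -> in reference (ref count 1, used 1/1) -> match (matches: 2)
  'blue' -> in reference (ref count 1, used 1/1) -> match (matches: 3)
  'blue' -> ref count 1 already used up (1/1) -> clipped, no match (matches: 3)
Clipped matches: 3, Candidate length: 6
Precision = 3/6 = 1/2

1/2


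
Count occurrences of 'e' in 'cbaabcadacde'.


Scanning 'cbaabcadacde' for 'e':
  Position 11: 'e' -> MATCH (count: 1)
Total occurrences of 'e': 1

1


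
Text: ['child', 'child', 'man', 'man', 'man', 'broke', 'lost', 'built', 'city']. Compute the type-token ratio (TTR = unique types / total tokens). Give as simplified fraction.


Tokens: 9
Unique types: ('broke', 'built', 'child', 'city', 'lost', 'man') = 6
TTR = 6/9
Simplify: divide both by 3 -> 2/3
TTR = 2/3

2/3


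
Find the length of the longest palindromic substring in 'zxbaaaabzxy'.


Scanning 'zxbaaaabzxy' for palindromic substrings.
Substring at positions 2-7: 'baaaab'.
Check: reverse('baaaab') = 'baaaab' -> palindrome confirmed.
Neighbouring characters ('x' / 'z') break symmetry, so it cannot extend further.
No longer palindromic substring exists; longest length = 6

6


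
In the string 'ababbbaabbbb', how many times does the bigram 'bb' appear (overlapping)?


Scanning 'ababbbaabbbb' for bigram 'bb':
  Position 0: 'ab' -> no
  Position 1: 'ba' -> no
  Position 2: 'ab' -> no
  Position 3: 'bb' -> MATCH
  Position 4: 'bb' -> MATCH
  Position 5: 'ba' -> no
  Position 6: 'aa' -> no
  Position 7: 'ab' -> no
  Position 8: 'bb' -> MATCH
  Position 9: 'bb' -> MATCH
  Position 10: 'bb' -> MATCH
Total matches: 5

5


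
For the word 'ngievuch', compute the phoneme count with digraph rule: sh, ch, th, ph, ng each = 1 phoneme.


Parsing 'ngievuch' greedily, digraphs first:
  'ng' -> digraph (1 consonant phoneme) (phonemes so far: 1)
  'i' -> vowel phoneme (phonemes so far: 2)
  'e' -> vowel phoneme (phonemes so far: 3)
  'v' -> consonant phoneme (phonemes so far: 4)
  'u' -> vowel phoneme (phonemes so far: 5)
  'ch' -> digraph (1 consonant phoneme) (phonemes so far: 6)
Total phonemes: 6

6


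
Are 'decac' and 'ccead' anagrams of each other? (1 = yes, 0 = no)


Sort characters of 'decac': 'accde'
Sort characters of 'ccead': 'accde'
Sorted forms match -> they ARE anagrams
Result: 1

1


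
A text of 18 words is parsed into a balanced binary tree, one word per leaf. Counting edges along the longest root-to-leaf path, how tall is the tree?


In a balanced binary tree with n leaves the deepest leaf is ceil(log2(n)) edges below the root.
log2(18) = 4.1699
ceil(4.1699) = 5
height (edges) = 5

5


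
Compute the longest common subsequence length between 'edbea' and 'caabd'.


DP table for LCS of 'edbea' and 'caabd':
       c  a  a  b  d
    0  0  0  0  0  0
  e 0  0  0  0  0  0
  d 0  0  0  0  0  1
  b 0  0  0  0  1  1
  e 0  0  0  0  1  1
  a 0  0  1  1  1  1
LCS: 'd'
LCS length = 1

1


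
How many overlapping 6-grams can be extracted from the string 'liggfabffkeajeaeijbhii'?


String 'liggfabffkeajeaeijbhii' has length L = 22.
Number of overlapping n-grams = L - n + 1
Substituting: 22 - 6 + 1 = 17

17


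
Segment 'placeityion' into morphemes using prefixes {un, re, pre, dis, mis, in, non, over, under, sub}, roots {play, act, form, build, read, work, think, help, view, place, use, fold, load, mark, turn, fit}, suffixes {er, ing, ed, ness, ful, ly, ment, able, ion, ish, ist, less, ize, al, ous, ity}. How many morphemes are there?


Segmenting 'placeityion' against the inventory:
  'place' -> root (morpheme 1)
  'ity' -> suffix (morpheme 2)
  'ion' -> suffix (morpheme 3)
Total morphemes: 3

3


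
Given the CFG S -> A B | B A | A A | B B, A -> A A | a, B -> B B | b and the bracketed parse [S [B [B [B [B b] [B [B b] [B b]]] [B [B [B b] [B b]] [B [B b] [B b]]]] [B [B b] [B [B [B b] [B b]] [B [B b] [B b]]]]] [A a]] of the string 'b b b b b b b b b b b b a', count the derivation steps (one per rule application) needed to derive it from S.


Every bracketed nonterminal node [X ...] in the tree is produced by exactly one rule application.
Reading the tree off as a leftmost derivation:
  Step 1: S  =>  B A   (applied S -> B A)
  Step 2: B A  =>  B B A   (applied B -> B B)
  Step 3: B B A  =>  B B B A   (applied B -> B B)
  Step 4: B B B A  =>  B B B B A   (applied B -> B B)
  Step 5: B B B B A  =>  b B B B A   (applied B -> b)
  Step 6: b B B B A  =>  b B B B B A   (applied B -> B B)
  Step 7: b B B B B A  =>  b b B B B A   (applied B -> b)
  Step 8: b b B B B A  =>  b b b B B A   (applied B -> b)
  Step 9: b b b B B A  =>  b b b B B B A   (applied B -> B B)
  Step 10: b b b B B B A  =>  b b b B B B B A   (applied B -> B B)
  Step 11: b b b B B B B A  =>  b b b b B B B A   (applied B -> b)
  Step 12: b b b b B B B A  =>  b b b b b B B A   (applied B -> b)
  Step 13: b b b b b B B A  =>  b b b b b B B B A   (applied B -> B B)
  Step 14: b b b b b B B B A  =>  b b b b b b B B A   (applied B -> b)
  Step 15: b b b b b b B B A  =>  b b b b b b b B A   (applied B -> b)
  Step 16: b b b b b b b B A  =>  b b b b b b b B B A   (applied B -> B B)
  Step 17: b b b b b b b B B A  =>  b b b b b b b b B A   (applied B -> b)
  Step 18: b b b b b b b b B A  =>  b b b b b b b b B B A   (applied B -> B B)
  Step 19: b b b b b b b b B B A  =>  b b b b b b b b B B B A   (applied B -> B B)
  Step 20: b b b b b b b b B B B A  =>  b b b b b b b b b B B A   (applied B -> b)
  Step 21: b b b b b b b b b B B A  =>  b b b b b b b b b b B A   (applied B -> b)
  Step 22: b b b b b b b b b b B A  =>  b b b b b b b b b b B B A   (applied B -> B B)
  Step 23: b b b b b b b b b b B B A  =>  b b b b b b b b b b b B A   (applied B -> b)
  Step 24: b b b b b b b b b b b B A  =>  b b b b b b b b b b b b A   (applied B -> b)
  Step 25: b b b b b b b b b b b b A  =>  b b b b b b b b b b b b a   (applied A -> a)
Final yield: b b b b b b b b b b b b a
Total rewrite steps: 25

25


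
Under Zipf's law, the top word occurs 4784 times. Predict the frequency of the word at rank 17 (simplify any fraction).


Zipf's law: freq(rank) = f1 / rank
f1 = 4784, rank = 17
freq = 4784 / 17
GCD(4784, 17) = 1
Simplified: 4784/17

4784/17


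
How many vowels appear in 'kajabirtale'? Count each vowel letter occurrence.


Scanning each character of 'kajabirtale':
  Position 1: 'k' -> consonant (running count: 0)
  Position 2: 'a' -> vowel (running count: 1)
  Position 3: 'j' -> consonant (running count: 1)
  Position 4: 'a' -> vowel (running count: 2)
  Position 5: 'b' -> consonant (running count: 2)
  Position 6: 'i' -> vowel (running count: 3)
  Position 7: 'r' -> consonant (running count: 3)
  Position 8: 't' -> consonant (running count: 3)
  Position 9: 'a' -> vowel (running count: 4)
  Position 10: 'l' -> consonant (running count: 4)
  Position 11: 'e' -> vowel (running count: 5)
Total vowels: 5

5


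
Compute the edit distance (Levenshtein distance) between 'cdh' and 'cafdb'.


Building DP table for s1='cdh' (len 3) and s2='cafdb' (len 5):
       c  a  f  d  b
    0  1  2  3  4  5
  c 1  0  1  2  3  4
  d 2  1  1  2  2  3
  h 3  2  2  2  3  3
Edit distance = dp[3][5] = 3

3


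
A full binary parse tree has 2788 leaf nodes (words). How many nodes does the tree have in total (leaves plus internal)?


Leaf nodes (terminals): 2788
Internal nodes = n - 1 = 2788 - 1 = 2787
Total = leaves + internal = 2788 + 2787 = 5575

5575


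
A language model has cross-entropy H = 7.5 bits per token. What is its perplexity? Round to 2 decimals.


Perplexity formula: PP = 2^H
H = 7.5
PP = 2^7.5
Decompose: 2^7.5 = 2^7 * 2^0.5 = 2^7 * sqrt(2)
2^7 = 128, sqrt(2) ~ 1.4142136
PP ~ 128 * 1.4142136 = 181.0193408
Rounded to 2 decimals: 181.02

181.02


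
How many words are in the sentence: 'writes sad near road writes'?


Counting words by splitting on spaces:
  Word 1: 'writes'
  Word 2: 'sad'
  Word 3: 'near'
  Word 4: 'road'
  Word 5: 'writes'
Total words: 5

5


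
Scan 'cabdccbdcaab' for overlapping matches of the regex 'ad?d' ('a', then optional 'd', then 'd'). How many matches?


Pattern: ad?d means 'a', then optional 'd', then 'd'.
Scanning 'cabdccbdcaab' position-by-position:
  Pos 0: window 'cab' -> no
  Pos 1: window 'abd' -> no
  Pos 2: window 'bdc' -> no
  Pos 3: window 'dcc' -> no
  Pos 4: window 'ccb' -> no
  Pos 5: window 'cbd' -> no
  Pos 6: window 'bdc' -> no
  Pos 7: window 'dca' -> no
  Pos 8: window 'caa' -> no
  Pos 9: window 'aab' -> no
  Pos 10: window 'ab' -> no
  Pos 11: window 'b' -> no
Total matches: 0

0


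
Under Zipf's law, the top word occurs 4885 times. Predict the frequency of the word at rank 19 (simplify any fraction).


Zipf's law: freq(rank) = f1 / rank
f1 = 4885, rank = 19
freq = 4885 / 19
GCD(4885, 19) = 1
Simplified: 4885/19

4885/19


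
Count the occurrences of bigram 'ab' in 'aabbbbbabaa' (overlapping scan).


Scanning 'aabbbbbabaa' for bigram 'ab':
  Position 0: 'aa' -> no
  Position 1: 'ab' -> MATCH
  Position 2: 'bb' -> no
  Position 3: 'bb' -> no
  Position 4: 'bb' -> no
  Position 5: 'bb' -> no
  Position 6: 'ba' -> no
  Position 7: 'ab' -> MATCH
  Position 8: 'ba' -> no
  Position 9: 'aa' -> no
Total matches: 2

2
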